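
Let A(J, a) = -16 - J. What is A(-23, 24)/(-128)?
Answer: -7/128 ≈ -0.054688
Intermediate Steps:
A(-23, 24)/(-128) = (-16 - 1*(-23))/(-128) = (-16 + 23)*(-1/128) = 7*(-1/128) = -7/128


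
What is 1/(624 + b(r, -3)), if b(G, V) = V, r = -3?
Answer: 1/621 ≈ 0.0016103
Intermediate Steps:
1/(624 + b(r, -3)) = 1/(624 - 3) = 1/621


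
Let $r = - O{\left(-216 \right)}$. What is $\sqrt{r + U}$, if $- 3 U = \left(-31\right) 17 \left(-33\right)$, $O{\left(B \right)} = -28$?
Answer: $3 i \sqrt{641} \approx 75.954 i$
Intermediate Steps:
$U = -5797$ ($U = - \frac{\left(-31\right) 17 \left(-33\right)}{3} = - \frac{\left(-527\right) \left(-33\right)}{3} = \left(- \frac{1}{3}\right) 17391 = -5797$)
$r = 28$ ($r = \left(-1\right) \left(-28\right) = 28$)
$\sqrt{r + U} = \sqrt{28 - 5797} = \sqrt{-5769} = 3 i \sqrt{641}$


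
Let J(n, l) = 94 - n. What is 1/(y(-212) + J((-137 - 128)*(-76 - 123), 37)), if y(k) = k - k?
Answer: -1/52641 ≈ -1.8997e-5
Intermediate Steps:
y(k) = 0
1/(y(-212) + J((-137 - 128)*(-76 - 123), 37)) = 1/(0 + (94 - (-137 - 128)*(-76 - 123))) = 1/(0 + (94 - (-265)*(-199))) = 1/(0 + (94 - 1*52735)) = 1/(0 + (94 - 52735)) = 1/(0 - 52641) = 1/(-52641) = -1/52641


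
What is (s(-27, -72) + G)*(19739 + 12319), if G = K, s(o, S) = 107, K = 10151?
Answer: 328850964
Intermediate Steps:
G = 10151
(s(-27, -72) + G)*(19739 + 12319) = (107 + 10151)*(19739 + 12319) = 10258*32058 = 328850964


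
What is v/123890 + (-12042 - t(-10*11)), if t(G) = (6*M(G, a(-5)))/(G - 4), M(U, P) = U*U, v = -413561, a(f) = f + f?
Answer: -26854572879/2353910 ≈ -11409.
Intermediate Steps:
a(f) = 2*f
M(U, P) = U**2
t(G) = 6*G**2/(-4 + G) (t(G) = (6*G**2)/(G - 4) = (6*G**2)/(-4 + G) = 6*G**2/(-4 + G))
v/123890 + (-12042 - t(-10*11)) = -413561/123890 + (-12042 - 6*(-10*11)**2/(-4 - 10*11)) = -413561*1/123890 + (-12042 - 6*(-110)**2/(-4 - 110)) = -413561/123890 + (-12042 - 6*12100/(-114)) = -413561/123890 + (-12042 - 6*12100*(-1)/114) = -413561/123890 + (-12042 - 1*(-12100/19)) = -413561/123890 + (-12042 + 12100/19) = -413561/123890 - 216698/19 = -26854572879/2353910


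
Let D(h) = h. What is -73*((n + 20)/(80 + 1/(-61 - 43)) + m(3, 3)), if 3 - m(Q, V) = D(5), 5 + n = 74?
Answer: 538886/8319 ≈ 64.778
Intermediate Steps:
n = 69 (n = -5 + 74 = 69)
m(Q, V) = -2 (m(Q, V) = 3 - 1*5 = 3 - 5 = -2)
-73*((n + 20)/(80 + 1/(-61 - 43)) + m(3, 3)) = -73*((69 + 20)/(80 + 1/(-61 - 43)) - 2) = -73*(89/(80 + 1/(-104)) - 2) = -73*(89/(80 - 1/104) - 2) = -73*(89/(8319/104) - 2) = -73*(89*(104/8319) - 2) = -73*(9256/8319 - 2) = -73*(-7382/8319) = 538886/8319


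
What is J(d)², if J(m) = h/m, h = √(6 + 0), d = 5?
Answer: 6/25 ≈ 0.24000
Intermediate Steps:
h = √6 ≈ 2.4495
J(m) = √6/m
J(d)² = (√6/5)² = 6/25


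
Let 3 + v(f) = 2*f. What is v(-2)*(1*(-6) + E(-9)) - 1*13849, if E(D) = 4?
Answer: -13835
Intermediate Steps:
v(f) = -3 + 2*f
v(-2)*(1*(-6) + E(-9)) - 1*13849 = (-3 + 2*(-2))*(1*(-6) + 4) - 1*13849 = (-3 - 4)*(-6 + 4) - 13849 = -7*(-2) - 13849 = 14 - 13849 = -13835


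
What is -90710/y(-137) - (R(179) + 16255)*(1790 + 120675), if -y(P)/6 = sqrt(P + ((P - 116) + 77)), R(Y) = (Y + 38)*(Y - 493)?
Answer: 6353851595 - 45355*I*sqrt(313)/939 ≈ 6.3539e+9 - 854.54*I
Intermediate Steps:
R(Y) = (-493 + Y)*(38 + Y) (R(Y) = (38 + Y)*(-493 + Y) = (-493 + Y)*(38 + Y))
y(P) = -6*sqrt(-39 + 2*P) (y(P) = -6*sqrt(P + ((P - 116) + 77)) = -6*sqrt(P + ((-116 + P) + 77)) = -6*sqrt(P + (-39 + P)) = -6*sqrt(-39 + 2*P))
-90710/y(-137) - (R(179) + 16255)*(1790 + 120675) = -90710*(-1/(6*sqrt(-39 + 2*(-137)))) - ((-18734 + 179**2 - 455*179) + 16255)*(1790 + 120675) = -90710*(-1/(6*sqrt(-39 - 274))) - ((-18734 + 32041 - 81445) + 16255)*122465 = -90710*I*sqrt(313)/1878 - (-68138 + 16255)*122465 = -90710*I*sqrt(313)/1878 - (-51883)*122465 = -90710*I*sqrt(313)/1878 - 1*(-6353851595) = -45355*I*sqrt(313)/939 + 6353851595 = 6353851595 - 45355*I*sqrt(313)/939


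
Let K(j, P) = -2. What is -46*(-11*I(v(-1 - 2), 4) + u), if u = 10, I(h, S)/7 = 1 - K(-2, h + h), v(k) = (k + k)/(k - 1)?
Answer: 10166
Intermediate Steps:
v(k) = 2*k/(-1 + k) (v(k) = (2*k)/(-1 + k) = 2*k/(-1 + k))
I(h, S) = 21 (I(h, S) = 7*(1 - 1*(-2)) = 7*(1 + 2) = 7*3 = 21)
-46*(-11*I(v(-1 - 2), 4) + u) = -46*(-11*21 + 10) = -46*(-231 + 10) = -46*(-221) = 10166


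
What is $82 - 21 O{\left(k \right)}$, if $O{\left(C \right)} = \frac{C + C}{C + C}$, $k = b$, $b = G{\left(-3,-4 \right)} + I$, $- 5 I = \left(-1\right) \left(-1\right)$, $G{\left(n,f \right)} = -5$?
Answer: $61$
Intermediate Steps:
$I = - \frac{1}{5}$ ($I = - \frac{\left(-1\right) \left(-1\right)}{5} = \left(- \frac{1}{5}\right) 1 = - \frac{1}{5} \approx -0.2$)
$b = - \frac{26}{5}$ ($b = -5 - \frac{1}{5} = - \frac{26}{5} \approx -5.2$)
$k = - \frac{26}{5} \approx -5.2$
$O{\left(C \right)} = 1$ ($O{\left(C \right)} = \frac{2 C}{2 C} = 2 C \frac{1}{2 C} = 1$)
$82 - 21 O{\left(k \right)} = 82 - 21 = 61$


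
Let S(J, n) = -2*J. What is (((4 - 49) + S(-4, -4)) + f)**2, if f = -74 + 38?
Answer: 5329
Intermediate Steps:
f = -36
(((4 - 49) + S(-4, -4)) + f)**2 = (((4 - 49) - 2*(-4)) - 36)**2 = ((-45 + 8) - 36)**2 = (-37 - 36)**2 = (-73)**2 = 5329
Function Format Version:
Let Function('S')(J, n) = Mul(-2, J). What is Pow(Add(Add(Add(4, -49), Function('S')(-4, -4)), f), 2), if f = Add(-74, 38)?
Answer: 5329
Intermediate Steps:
f = -36
Pow(Add(Add(Add(4, -49), Function('S')(-4, -4)), f), 2) = Pow(Add(Add(Add(4, -49), Mul(-2, -4)), -36), 2) = Pow(Add(Add(-45, 8), -36), 2) = Pow(Add(-37, -36), 2) = Pow(-73, 2) = 5329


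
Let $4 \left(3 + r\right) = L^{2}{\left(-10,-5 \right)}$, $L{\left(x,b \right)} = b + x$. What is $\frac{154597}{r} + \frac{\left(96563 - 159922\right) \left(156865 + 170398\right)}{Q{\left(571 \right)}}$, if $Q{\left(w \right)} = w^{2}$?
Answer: $- \frac{4214947174913}{69446733} \approx -60693.0$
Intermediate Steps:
$r = \frac{213}{4}$ ($r = -3 + \frac{\left(-5 - 10\right)^{2}}{4} = -3 + \frac{\left(-15\right)^{2}}{4} = -3 + \frac{1}{4} \cdot 225 = -3 + \frac{225}{4} = \frac{213}{4} \approx 53.25$)
$\frac{154597}{r} + \frac{\left(96563 - 159922\right) \left(156865 + 170398\right)}{Q{\left(571 \right)}} = \frac{154597}{\frac{213}{4}} + \frac{\left(96563 - 159922\right) \left(156865 + 170398\right)}{571^{2}} = 154597 \cdot \frac{4}{213} + \frac{\left(-63359\right) 327263}{326041} = \frac{618388}{213} - \frac{20735056417}{326041} = - \frac{4214947174913}{69446733}$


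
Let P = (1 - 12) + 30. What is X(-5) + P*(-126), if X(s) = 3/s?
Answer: -11973/5 ≈ -2394.6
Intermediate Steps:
P = 19 (P = -11 + 30 = 19)
X(-5) + P*(-126) = 3/(-5) + 19*(-126) = 3*(-⅕) - 2394 = -⅗ - 2394 = -11973/5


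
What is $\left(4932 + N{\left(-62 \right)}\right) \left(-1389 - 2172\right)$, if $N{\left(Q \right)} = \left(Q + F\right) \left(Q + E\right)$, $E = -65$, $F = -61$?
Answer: $-73189233$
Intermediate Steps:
$N{\left(Q \right)} = \left(-65 + Q\right) \left(-61 + Q\right)$ ($N{\left(Q \right)} = \left(Q - 61\right) \left(Q - 65\right) = \left(-61 + Q\right) \left(-65 + Q\right) = \left(-65 + Q\right) \left(-61 + Q\right)$)
$\left(4932 + N{\left(-62 \right)}\right) \left(-1389 - 2172\right) = \left(4932 + \left(3965 + \left(-62\right)^{2} - -7812\right)\right) \left(-1389 - 2172\right) = \left(4932 + \left(3965 + 3844 + 7812\right)\right) \left(-3561\right) = \left(4932 + 15621\right) \left(-3561\right) = 20553 \left(-3561\right) = -73189233$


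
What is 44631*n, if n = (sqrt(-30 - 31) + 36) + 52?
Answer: 3927528 + 44631*I*sqrt(61) ≈ 3.9275e+6 + 3.4858e+5*I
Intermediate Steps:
n = 88 + I*sqrt(61) (n = (sqrt(-61) + 36) + 52 = (I*sqrt(61) + 36) + 52 = (36 + I*sqrt(61)) + 52 = 88 + I*sqrt(61) ≈ 88.0 + 7.8102*I)
44631*n = 44631*(88 + I*sqrt(61)) = 3927528 + 44631*I*sqrt(61)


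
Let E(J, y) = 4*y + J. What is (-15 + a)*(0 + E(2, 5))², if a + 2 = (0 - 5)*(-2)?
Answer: -3388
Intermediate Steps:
a = 8 (a = -2 + (0 - 5)*(-2) = -2 - 5*(-2) = -2 + 10 = 8)
E(J, y) = J + 4*y
(-15 + a)*(0 + E(2, 5))² = (-15 + 8)*(0 + (2 + 4*5))² = -7*(0 + (2 + 20))² = -7*(0 + 22)² = -7*22² = -7*484 = -3388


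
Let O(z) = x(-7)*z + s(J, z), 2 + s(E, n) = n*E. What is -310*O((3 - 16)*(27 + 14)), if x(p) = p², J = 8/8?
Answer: 8262120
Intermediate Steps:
J = 1 (J = 8*(⅛) = 1)
s(E, n) = -2 + E*n (s(E, n) = -2 + n*E = -2 + E*n)
O(z) = -2 + 50*z (O(z) = (-7)²*z + (-2 + 1*z) = 49*z + (-2 + z) = -2 + 50*z)
-310*O((3 - 16)*(27 + 14)) = -310*(-2 + 50*((3 - 16)*(27 + 14))) = -310*(-2 + 50*(-13*41)) = -310*(-2 + 50*(-533)) = -310*(-2 - 26650) = -310*(-26652) = 8262120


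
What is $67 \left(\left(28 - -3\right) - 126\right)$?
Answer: $-6365$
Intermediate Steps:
$67 \left(\left(28 - -3\right) - 126\right) = 67 \left(\left(28 + 3\right) - 126\right) = 67 \left(31 - 126\right) = 67 \left(-95\right) = -6365$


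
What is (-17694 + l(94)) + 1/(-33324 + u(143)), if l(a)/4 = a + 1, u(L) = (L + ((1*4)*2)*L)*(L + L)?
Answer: -5796000011/334758 ≈ -17314.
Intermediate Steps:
u(L) = 18*L**2 (u(L) = (L + (4*2)*L)*(2*L) = (L + 8*L)*(2*L) = (9*L)*(2*L) = 18*L**2)
l(a) = 4 + 4*a (l(a) = 4*(a + 1) = 4*(1 + a) = 4 + 4*a)
(-17694 + l(94)) + 1/(-33324 + u(143)) = (-17694 + (4 + 4*94)) + 1/(-33324 + 18*143**2) = (-17694 + (4 + 376)) + 1/(-33324 + 18*20449) = (-17694 + 380) + 1/(-33324 + 368082) = -17314 + 1/334758 = -5796000011/334758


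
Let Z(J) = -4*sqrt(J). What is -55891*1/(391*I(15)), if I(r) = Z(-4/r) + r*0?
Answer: -55891*I*sqrt(15)/3128 ≈ -69.202*I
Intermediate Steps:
I(r) = -8*sqrt(-1/r) (I(r) = -4*2*sqrt(-1/r) + r*0 = -8*sqrt(-1/r) + 0 = -8*sqrt(-1/r))
-55891*1/(391*I(15)) = -55891*I*sqrt(15)/3128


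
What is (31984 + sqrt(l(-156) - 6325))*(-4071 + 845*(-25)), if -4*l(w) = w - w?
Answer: -805868864 - 125980*I*sqrt(253) ≈ -8.0587e+8 - 2.0038e+6*I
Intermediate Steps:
l(w) = 0 (l(w) = -(w - w)/4 = -1/4*0 = 0)
(31984 + sqrt(l(-156) - 6325))*(-4071 + 845*(-25)) = (31984 + sqrt(0 - 6325))*(-4071 + 845*(-25)) = (31984 + sqrt(-6325))*(-4071 - 21125) = (31984 + 5*I*sqrt(253))*(-25196) = -805868864 - 125980*I*sqrt(253)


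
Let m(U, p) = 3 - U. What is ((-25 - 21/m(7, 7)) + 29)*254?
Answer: 4699/2 ≈ 2349.5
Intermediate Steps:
((-25 - 21/m(7, 7)) + 29)*254 = ((-25 - 21/(3 - 1*7)) + 29)*254 = ((-25 - 21/(3 - 7)) + 29)*254 = ((-25 - 21/(-4)) + 29)*254 = ((-25 - 21*(-1/4)) + 29)*254 = ((-25 + 21/4) + 29)*254 = (-79/4 + 29)*254 = (37/4)*254 = 4699/2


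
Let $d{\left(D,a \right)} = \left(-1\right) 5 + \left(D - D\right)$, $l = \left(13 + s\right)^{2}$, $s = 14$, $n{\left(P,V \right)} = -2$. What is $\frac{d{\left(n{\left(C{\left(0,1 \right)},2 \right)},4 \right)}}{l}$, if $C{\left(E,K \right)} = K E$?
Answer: $- \frac{5}{729} \approx -0.0068587$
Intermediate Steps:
$C{\left(E,K \right)} = E K$
$l = 729$ ($l = \left(13 + 14\right)^{2} = 27^{2} = 729$)
$d{\left(D,a \right)} = -5$ ($d{\left(D,a \right)} = -5 + 0 = -5$)
$\frac{d{\left(n{\left(C{\left(0,1 \right)},2 \right)},4 \right)}}{l} = - \frac{5}{729}$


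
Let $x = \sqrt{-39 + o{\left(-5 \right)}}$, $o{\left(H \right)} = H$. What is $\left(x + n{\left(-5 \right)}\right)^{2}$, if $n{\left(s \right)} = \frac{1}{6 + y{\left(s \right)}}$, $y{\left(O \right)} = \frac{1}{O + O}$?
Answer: $- \frac{153064}{3481} + \frac{40 i \sqrt{11}}{59} \approx -43.971 + 2.2486 i$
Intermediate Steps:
$y{\left(O \right)} = \frac{1}{2 O}$
$n{\left(s \right)} = \frac{1}{6 + \frac{1}{2 s}}$
$x = 2 i \sqrt{11}$ ($x = \sqrt{-39 - 5} = \sqrt{-44} = 2 i \sqrt{11} \approx 6.6332 i$)
$\left(x + n{\left(-5 \right)}\right)^{2} = \left(2 i \sqrt{11} + 2 \left(-5\right) \frac{1}{1 + 12 \left(-5\right)}\right)^{2} = \left(2 i \sqrt{11} + 2 \left(-5\right) \frac{1}{1 - 60}\right)^{2} = \left(2 i \sqrt{11} + 2 \left(-5\right) \frac{1}{-59}\right)^{2} = \left(2 i \sqrt{11} + 2 \left(-5\right) \left(- \frac{1}{59}\right)\right)^{2} = \left(2 i \sqrt{11} + \frac{10}{59}\right)^{2} = \left(\frac{10}{59} + 2 i \sqrt{11}\right)^{2}$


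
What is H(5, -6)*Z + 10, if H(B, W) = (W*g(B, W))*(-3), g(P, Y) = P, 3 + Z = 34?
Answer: 2800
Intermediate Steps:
Z = 31 (Z = -3 + 34 = 31)
H(B, W) = -3*B*W (H(B, W) = (W*B)*(-3) = (B*W)*(-3) = -3*B*W)
H(5, -6)*Z + 10 = -3*5*(-6)*31 + 10 = 90*31 + 10 = 2790 + 10 = 2800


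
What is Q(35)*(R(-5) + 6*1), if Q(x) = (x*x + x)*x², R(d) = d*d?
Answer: 47848500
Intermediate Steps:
R(d) = d²
Q(x) = x²*(x + x²) (Q(x) = (x² + x)*x² = (x + x²)*x² = x²*(x + x²))
Q(35)*(R(-5) + 6*1) = (35³*(1 + 35))*((-5)² + 6*1) = (42875*36)*(25 + 6) = 1543500*31 = 47848500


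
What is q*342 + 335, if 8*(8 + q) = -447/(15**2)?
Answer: -248593/100 ≈ -2485.9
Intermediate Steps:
q = -4949/600 (q = -8 + (-447/(15**2))/8 = -8 + (-447/225)/8 = -8 + (-447*1/225)/8 = -8 + (1/8)*(-149/75) = -8 - 149/600 = -4949/600 ≈ -8.2483)
q*342 + 335 = -4949/600*342 + 335 = -282093/100 + 335 = -248593/100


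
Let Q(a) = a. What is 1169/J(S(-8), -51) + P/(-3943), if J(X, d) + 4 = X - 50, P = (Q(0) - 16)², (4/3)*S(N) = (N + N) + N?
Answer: -4627799/283896 ≈ -16.301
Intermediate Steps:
S(N) = 9*N/4 (S(N) = 3*((N + N) + N)/4 = 3*(2*N + N)/4 = 3*(3*N)/4 = 9*N/4)
P = 256 (P = (0 - 16)² = (-16)² = 256)
J(X, d) = -54 + X (J(X, d) = -4 + (X - 50) = -4 + (-50 + X) = -54 + X)
1169/J(S(-8), -51) + P/(-3943) = 1169/(-54 + (9/4)*(-8)) + 256/(-3943) = 1169/(-54 - 18) + 256*(-1/3943) = 1169/(-72) - 256/3943 = 1169*(-1/72) - 256/3943 = -1169/72 - 256/3943 = -4627799/283896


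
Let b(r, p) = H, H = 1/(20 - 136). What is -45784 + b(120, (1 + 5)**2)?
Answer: -5310945/116 ≈ -45784.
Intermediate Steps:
H = -1/116 (H = 1/(-116) = -1/116 ≈ -0.0086207)
b(r, p) = -1/116
-45784 + b(120, (1 + 5)**2) = -45784 - 1/116 = -5310945/116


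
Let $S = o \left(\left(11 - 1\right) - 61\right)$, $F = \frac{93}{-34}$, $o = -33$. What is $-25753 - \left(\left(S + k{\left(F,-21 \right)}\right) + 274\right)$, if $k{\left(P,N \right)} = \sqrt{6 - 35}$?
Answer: $-27710 - i \sqrt{29} \approx -27710.0 - 5.3852 i$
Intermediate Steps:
$F = - \frac{93}{34}$ ($F = 93 \left(- \frac{1}{34}\right) = - \frac{93}{34} \approx -2.7353$)
$k{\left(P,N \right)} = i \sqrt{29}$ ($k{\left(P,N \right)} = \sqrt{6 - 35} = \sqrt{-29} = i \sqrt{29}$)
$S = 1683$ ($S = - 33 \left(\left(11 - 1\right) - 61\right) = - 33 \left(10 - 61\right) = \left(-33\right) \left(-51\right) = 1683$)
$-25753 - \left(\left(S + k{\left(F,-21 \right)}\right) + 274\right) = -25753 - \left(\left(1683 + i \sqrt{29}\right) + 274\right) = -25753 - \left(1957 + i \sqrt{29}\right) = -27710 - i \sqrt{29}$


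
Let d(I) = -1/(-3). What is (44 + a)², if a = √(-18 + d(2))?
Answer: (132 + I*√159)²/9 ≈ 1918.3 + 369.88*I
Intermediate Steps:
d(I) = ⅓ (d(I) = -1*(-⅓) = ⅓)
a = I*√159/3 (a = √(-18 + ⅓) = √(-53/3) = I*√159/3 ≈ 4.2032*I)
(44 + a)² = (44 + I*√159/3)²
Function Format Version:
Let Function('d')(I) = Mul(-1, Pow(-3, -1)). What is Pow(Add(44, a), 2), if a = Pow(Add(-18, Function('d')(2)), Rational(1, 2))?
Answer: Mul(Rational(1, 9), Pow(Add(132, Mul(I, Pow(159, Rational(1, 2)))), 2)) ≈ Add(1918.3, Mul(369.88, I))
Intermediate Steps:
Function('d')(I) = Rational(1, 3) (Function('d')(I) = Mul(-1, Rational(-1, 3)) = Rational(1, 3))
a = Mul(Rational(1, 3), I, Pow(159, Rational(1, 2))) (a = Pow(Add(-18, Rational(1, 3)), Rational(1, 2)) = Pow(Rational(-53, 3), Rational(1, 2)) = Mul(Rational(1, 3), I, Pow(159, Rational(1, 2))) ≈ Mul(4.2032, I))
Pow(Add(44, a), 2) = Pow(Add(44, Mul(Rational(1, 3), I, Pow(159, Rational(1, 2)))), 2)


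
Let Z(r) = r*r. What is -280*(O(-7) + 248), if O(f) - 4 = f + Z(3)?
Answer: -71120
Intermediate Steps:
Z(r) = r²
O(f) = 13 + f (O(f) = 4 + (f + 3²) = 4 + (f + 9) = 4 + (9 + f) = 13 + f)
-280*(O(-7) + 248) = -280*((13 - 7) + 248) = -280*(6 + 248) = -280*254 = -71120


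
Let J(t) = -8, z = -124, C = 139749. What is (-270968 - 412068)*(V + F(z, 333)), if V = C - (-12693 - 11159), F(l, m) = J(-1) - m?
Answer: -111512457360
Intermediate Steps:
F(l, m) = -8 - m
V = 163601 (V = 139749 - (-12693 - 11159) = 139749 - 1*(-23852) = 139749 + 23852 = 163601)
(-270968 - 412068)*(V + F(z, 333)) = (-270968 - 412068)*(163601 + (-8 - 1*333)) = -683036*(163601 + (-8 - 333)) = -683036*(163601 - 341) = -683036*163260 = -111512457360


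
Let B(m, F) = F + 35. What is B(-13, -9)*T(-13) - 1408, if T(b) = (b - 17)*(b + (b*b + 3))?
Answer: -125428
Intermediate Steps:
B(m, F) = 35 + F
T(b) = (-17 + b)*(3 + b + b**2) (T(b) = (-17 + b)*(b + (b**2 + 3)) = (-17 + b)*(b + (3 + b**2)) = (-17 + b)*(3 + b + b**2))
B(-13, -9)*T(-13) - 1408 = (35 - 9)*(-51 + (-13)**3 - 16*(-13)**2 - 14*(-13)) - 1408 = 26*(-51 - 2197 - 16*169 + 182) - 1408 = 26*(-51 - 2197 - 2704 + 182) - 1408 = 26*(-4770) - 1408 = -124020 - 1408 = -125428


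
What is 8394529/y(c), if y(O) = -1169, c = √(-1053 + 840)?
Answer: -8394529/1169 ≈ -7180.9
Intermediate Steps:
c = I*√213 (c = √(-213) = I*√213 ≈ 14.595*I)
8394529/y(c) = 8394529/(-1169) = 8394529*(-1/1169) = -8394529/1169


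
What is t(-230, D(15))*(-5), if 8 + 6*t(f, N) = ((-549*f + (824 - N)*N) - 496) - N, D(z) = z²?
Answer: -216930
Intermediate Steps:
t(f, N) = -84 - 183*f/2 - N/6 + N*(824 - N)/6 (t(f, N) = -4/3 + (((-549*f + (824 - N)*N) - 496) - N)/6 = -4/3 + (((-549*f + N*(824 - N)) - 496) - N)/6 = -4/3 + ((-496 - 549*f + N*(824 - N)) - N)/6 = -4/3 + (-496 - N - 549*f + N*(824 - N))/6 = -4/3 + (-248/3 - 183*f/2 - N/6 + N*(824 - N)/6) = -84 - 183*f/2 - N/6 + N*(824 - N)/6)
t(-230, D(15))*(-5) = (-84 - 183/2*(-230) - (15²)²/6 + (823/6)*15²)*(-5) = (-84 + 21045 - ⅙*225² + (823/6)*225)*(-5) = (-84 + 21045 - ⅙*50625 + 61725/2)*(-5) = (-84 + 21045 - 16875/2 + 61725/2)*(-5) = 43386*(-5) = -216930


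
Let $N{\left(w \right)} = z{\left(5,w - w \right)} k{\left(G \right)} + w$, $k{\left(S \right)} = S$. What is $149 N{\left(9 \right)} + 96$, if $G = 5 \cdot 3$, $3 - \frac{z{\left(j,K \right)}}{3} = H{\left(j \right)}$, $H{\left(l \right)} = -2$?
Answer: $34962$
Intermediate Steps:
$z{\left(j,K \right)} = 15$ ($z{\left(j,K \right)} = 9 - -6 = 9 + 6 = 15$)
$G = 15$
$N{\left(w \right)} = 225 + w$ ($N{\left(w \right)} = 15 \cdot 15 + w = 225 + w$)
$149 N{\left(9 \right)} + 96 = 149 \left(225 + 9\right) + 96 = 149 \cdot 234 + 96 = 34866 + 96 = 34962$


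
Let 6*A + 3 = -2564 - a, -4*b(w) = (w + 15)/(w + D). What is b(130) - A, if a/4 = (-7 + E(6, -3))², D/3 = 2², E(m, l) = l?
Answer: 280731/568 ≈ 494.24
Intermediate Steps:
D = 12 (D = 3*2² = 3*4 = 12)
a = 400 (a = 4*(-7 - 3)² = 4*(-10)² = 4*100 = 400)
b(w) = -(15 + w)/(4*(12 + w)) (b(w) = -(w + 15)/(4*(w + 12)) = -(15 + w)/(4*(12 + w)))
A = -989/2 (A = -½ + (-2564 - 1*400)/6 = -½ + (-2564 - 400)/6 = -½ + (⅙)*(-2964) = -½ - 494 = -989/2 ≈ -494.50)
b(130) - A = (-15 - 1*130)/(4*(12 + 130)) - 1*(-989/2) = (¼)*(-15 - 130)/142 + 989/2 = (¼)*(1/142)*(-145) + 989/2 = -145/568 + 989/2 = 280731/568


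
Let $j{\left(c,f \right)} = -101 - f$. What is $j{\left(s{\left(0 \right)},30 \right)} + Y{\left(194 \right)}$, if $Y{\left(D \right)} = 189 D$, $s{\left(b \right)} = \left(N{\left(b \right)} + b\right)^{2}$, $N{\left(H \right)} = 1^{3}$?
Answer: $36535$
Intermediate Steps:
$N{\left(H \right)} = 1$
$s{\left(b \right)} = \left(1 + b\right)^{2}$
$j{\left(s{\left(0 \right)},30 \right)} + Y{\left(194 \right)} = \left(-101 - 30\right) + 189 \cdot 194 = \left(-101 - 30\right) + 36666 = -131 + 36666 = 36535$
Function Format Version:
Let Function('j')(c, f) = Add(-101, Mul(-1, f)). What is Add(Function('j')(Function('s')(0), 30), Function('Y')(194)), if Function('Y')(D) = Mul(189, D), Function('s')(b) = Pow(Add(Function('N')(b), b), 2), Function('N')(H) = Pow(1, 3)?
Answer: 36535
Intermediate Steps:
Function('N')(H) = 1
Function('s')(b) = Pow(Add(1, b), 2)
Add(Function('j')(Function('s')(0), 30), Function('Y')(194)) = Add(Add(-101, Mul(-1, 30)), Mul(189, 194)) = Add(Add(-101, -30), 36666) = Add(-131, 36666) = 36535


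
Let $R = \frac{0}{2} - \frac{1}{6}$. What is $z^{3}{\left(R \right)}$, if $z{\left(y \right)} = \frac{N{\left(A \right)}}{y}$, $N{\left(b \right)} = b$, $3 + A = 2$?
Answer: $216$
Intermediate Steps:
$A = -1$ ($A = -3 + 2 = -1$)
$R = - \frac{1}{6}$ ($R = 0 \cdot \frac{1}{2} - \frac{1}{6} = 0 - \frac{1}{6} = - \frac{1}{6} \approx -0.16667$)
$z{\left(y \right)} = - \frac{1}{y}$
$z^{3}{\left(R \right)} = \left(- \frac{1}{- \frac{1}{6}}\right)^{3} = \left(\left(-1\right) \left(-6\right)\right)^{3} = 6^{3} = 216$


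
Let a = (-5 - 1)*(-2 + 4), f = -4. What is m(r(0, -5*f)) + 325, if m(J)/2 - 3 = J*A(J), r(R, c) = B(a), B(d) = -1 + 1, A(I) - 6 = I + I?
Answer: 331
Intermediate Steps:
a = -12 (a = -6*2 = -12)
A(I) = 6 + 2*I (A(I) = 6 + (I + I) = 6 + 2*I)
B(d) = 0
r(R, c) = 0
m(J) = 6 + 2*J*(6 + 2*J) (m(J) = 6 + 2*(J*(6 + 2*J)) = 6 + 2*J*(6 + 2*J))
m(r(0, -5*f)) + 325 = (6 + 4*0*(3 + 0)) + 325 = (6 + 4*0*3) + 325 = (6 + 0) + 325 = 6 + 325 = 331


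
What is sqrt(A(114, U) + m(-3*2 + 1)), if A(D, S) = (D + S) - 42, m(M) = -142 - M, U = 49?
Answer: 4*I ≈ 4.0*I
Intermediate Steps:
A(D, S) = -42 + D + S
sqrt(A(114, U) + m(-3*2 + 1)) = sqrt((-42 + 114 + 49) + (-142 - (-3*2 + 1))) = sqrt(121 + (-142 - (-6 + 1))) = sqrt(121 + (-142 - 1*(-5))) = sqrt(121 + (-142 + 5)) = sqrt(121 - 137) = sqrt(-16) = 4*I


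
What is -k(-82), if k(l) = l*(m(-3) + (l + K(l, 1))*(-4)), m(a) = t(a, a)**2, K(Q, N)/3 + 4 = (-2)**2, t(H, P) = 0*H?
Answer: 26896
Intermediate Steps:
t(H, P) = 0
K(Q, N) = 0 (K(Q, N) = -12 + 3*(-2)**2 = -12 + 3*4 = -12 + 12 = 0)
m(a) = 0 (m(a) = 0**2 = 0)
k(l) = -4*l**2 (k(l) = l*(0 + (l + 0)*(-4)) = l*(0 + l*(-4)) = l*(0 - 4*l) = l*(-4*l) = -4*l**2)
-k(-82) = -(-4)*(-82)**2 = -(-4)*6724 = -1*(-26896) = 26896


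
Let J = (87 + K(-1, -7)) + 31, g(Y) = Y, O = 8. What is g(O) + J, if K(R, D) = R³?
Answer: 125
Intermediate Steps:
J = 117 (J = (87 + (-1)³) + 31 = (87 - 1) + 31 = 86 + 31 = 117)
g(O) + J = 8 + 117 = 125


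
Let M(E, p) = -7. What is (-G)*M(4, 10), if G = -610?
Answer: -4270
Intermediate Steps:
(-G)*M(4, 10) = -1*(-610)*(-7) = 610*(-7) = -4270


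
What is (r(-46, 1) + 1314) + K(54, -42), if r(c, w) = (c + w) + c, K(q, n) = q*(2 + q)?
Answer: 4247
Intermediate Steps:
r(c, w) = w + 2*c
(r(-46, 1) + 1314) + K(54, -42) = ((1 + 2*(-46)) + 1314) + 54*(2 + 54) = ((1 - 92) + 1314) + 54*56 = (-91 + 1314) + 3024 = 1223 + 3024 = 4247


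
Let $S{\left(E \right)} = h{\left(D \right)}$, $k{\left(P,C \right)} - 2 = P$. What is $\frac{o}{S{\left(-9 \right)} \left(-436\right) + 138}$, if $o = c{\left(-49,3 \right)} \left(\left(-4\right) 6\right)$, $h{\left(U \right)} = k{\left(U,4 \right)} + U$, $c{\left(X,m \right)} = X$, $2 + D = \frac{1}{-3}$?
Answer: $\frac{1764}{1951} \approx 0.90415$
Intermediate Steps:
$k{\left(P,C \right)} = 2 + P$
$D = - \frac{7}{3}$ ($D = -2 + \frac{1}{-3} = -2 - \frac{1}{3} = - \frac{7}{3} \approx -2.3333$)
$h{\left(U \right)} = 2 + 2 U$ ($h{\left(U \right)} = \left(2 + U\right) + U = 2 + 2 U$)
$S{\left(E \right)} = - \frac{8}{3}$ ($S{\left(E \right)} = 2 + 2 \left(- \frac{7}{3}\right) = 2 - \frac{14}{3} = - \frac{8}{3}$)
$o = 1176$ ($o = - 49 \left(\left(-4\right) 6\right) = \left(-49\right) \left(-24\right) = 1176$)
$\frac{o}{S{\left(-9 \right)} \left(-436\right) + 138} = \frac{1176}{\left(- \frac{8}{3}\right) \left(-436\right) + 138} = \frac{1176}{\frac{3488}{3} + 138} = \frac{1176}{\frac{3902}{3}} = 1176 \cdot \frac{3}{3902} = \frac{1764}{1951}$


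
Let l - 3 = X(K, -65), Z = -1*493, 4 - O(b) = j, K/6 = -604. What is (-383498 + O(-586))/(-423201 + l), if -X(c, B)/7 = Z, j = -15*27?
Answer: 383089/419747 ≈ 0.91267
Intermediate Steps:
K = -3624 (K = 6*(-604) = -3624)
j = -405
O(b) = 409 (O(b) = 4 - 1*(-405) = 4 + 405 = 409)
Z = -493
X(c, B) = 3451 (X(c, B) = -7*(-493) = 3451)
l = 3454 (l = 3 + 3451 = 3454)
(-383498 + O(-586))/(-423201 + l) = (-383498 + 409)/(-423201 + 3454) = -383089/(-419747) = -383089*(-1/419747) = 383089/419747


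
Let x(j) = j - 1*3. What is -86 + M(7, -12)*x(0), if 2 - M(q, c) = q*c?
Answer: -344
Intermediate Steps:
x(j) = -3 + j (x(j) = j - 3 = -3 + j)
M(q, c) = 2 - c*q (M(q, c) = 2 - q*c = 2 - c*q)
-86 + M(7, -12)*x(0) = -86 + (2 - 1*(-12)*7)*(-3 + 0) = -86 + (2 + 84)*(-3) = -86 + 86*(-3) = -86 - 258 = -344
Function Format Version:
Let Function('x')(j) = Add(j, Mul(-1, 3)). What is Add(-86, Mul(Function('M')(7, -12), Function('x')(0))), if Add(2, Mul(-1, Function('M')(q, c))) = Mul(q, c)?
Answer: -344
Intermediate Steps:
Function('x')(j) = Add(-3, j) (Function('x')(j) = Add(j, -3) = Add(-3, j))
Function('M')(q, c) = Add(2, Mul(-1, c, q)) (Function('M')(q, c) = Add(2, Mul(-1, Mul(q, c))) = Add(2, Mul(-1, Mul(c, q))) = Add(2, Mul(-1, c, q)))
Add(-86, Mul(Function('M')(7, -12), Function('x')(0))) = Add(-86, Mul(Add(2, Mul(-1, -12, 7)), Add(-3, 0))) = Add(-86, Mul(Add(2, 84), -3)) = Add(-86, Mul(86, -3)) = Add(-86, -258) = -344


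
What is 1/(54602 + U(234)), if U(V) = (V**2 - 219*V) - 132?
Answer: 1/57980 ≈ 1.7247e-5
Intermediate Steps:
U(V) = -132 + V**2 - 219*V
1/(54602 + U(234)) = 1/(54602 + (-132 + 234**2 - 219*234)) = 1/(54602 + (-132 + 54756 - 51246)) = 1/(54602 + 3378) = 1/57980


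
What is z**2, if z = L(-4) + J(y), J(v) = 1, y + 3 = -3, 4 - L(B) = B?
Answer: 81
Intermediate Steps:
L(B) = 4 - B
y = -6 (y = -3 - 3 = -6)
z = 9 (z = (4 - 1*(-4)) + 1 = (4 + 4) + 1 = 8 + 1 = 9)
z**2 = 9**2 = 81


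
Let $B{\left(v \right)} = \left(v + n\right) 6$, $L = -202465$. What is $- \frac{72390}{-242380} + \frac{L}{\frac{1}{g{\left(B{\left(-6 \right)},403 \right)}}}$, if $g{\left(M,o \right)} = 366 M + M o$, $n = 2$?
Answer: $\frac{90569990148759}{24238} \approx 3.7367 \cdot 10^{9}$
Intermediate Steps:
$B{\left(v \right)} = 12 + 6 v$ ($B{\left(v \right)} = \left(v + 2\right) 6 = \left(2 + v\right) 6 = 12 + 6 v$)
$- \frac{72390}{-242380} + \frac{L}{\frac{1}{g{\left(B{\left(-6 \right)},403 \right)}}} = - \frac{72390}{-242380} - \frac{202465}{\frac{1}{\left(12 + 6 \left(-6\right)\right) \left(366 + 403\right)}} = \left(-72390\right) \left(- \frac{1}{242380}\right) - \frac{202465}{\frac{1}{\left(12 - 36\right) 769}} = \frac{7239}{24238} - \frac{202465}{\frac{1}{\left(-24\right) 769}} = \frac{7239}{24238} - \frac{202465}{\frac{1}{-18456}} = \frac{7239}{24238} - \frac{202465}{- \frac{1}{18456}} = \frac{7239}{24238} - -3736694040 = \frac{7239}{24238} + 3736694040 = \frac{90569990148759}{24238}$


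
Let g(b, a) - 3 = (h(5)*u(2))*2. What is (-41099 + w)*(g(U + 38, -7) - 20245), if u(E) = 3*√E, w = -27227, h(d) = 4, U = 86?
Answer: 1383054892 - 1639824*√2 ≈ 1.3807e+9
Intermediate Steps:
g(b, a) = 3 + 24*√2 (g(b, a) = 3 + (4*(3*√2))*2 = 3 + (12*√2)*2 = 3 + 24*√2)
(-41099 + w)*(g(U + 38, -7) - 20245) = (-41099 - 27227)*((3 + 24*√2) - 20245) = -68326*(-20242 + 24*√2) = 1383054892 - 1639824*√2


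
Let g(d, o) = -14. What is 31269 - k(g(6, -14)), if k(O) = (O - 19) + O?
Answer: 31316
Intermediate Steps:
k(O) = -19 + 2*O (k(O) = (-19 + O) + O = -19 + 2*O)
31269 - k(g(6, -14)) = 31269 - (-19 + 2*(-14)) = 31269 - (-19 - 28) = 31269 - 1*(-47) = 31269 + 47 = 31316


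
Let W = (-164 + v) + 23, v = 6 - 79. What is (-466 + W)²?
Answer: 462400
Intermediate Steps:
v = -73
W = -214 (W = (-164 - 73) + 23 = -237 + 23 = -214)
(-466 + W)² = (-466 - 214)² = (-680)² = 462400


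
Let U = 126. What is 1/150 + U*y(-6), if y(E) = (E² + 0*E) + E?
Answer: 567001/150 ≈ 3780.0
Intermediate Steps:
y(E) = E + E² (y(E) = (E² + 0) + E = E² + E = E + E²)
1/150 + U*y(-6) = 1/150 + 126*(-6*(1 - 6)) = 1/150 + 126*(-6*(-5)) = 1/150 + 126*30 = 1/150 + 3780 = 567001/150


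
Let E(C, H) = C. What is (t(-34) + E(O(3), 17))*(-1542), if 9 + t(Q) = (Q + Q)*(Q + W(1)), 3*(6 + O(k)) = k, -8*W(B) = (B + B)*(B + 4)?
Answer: -3674586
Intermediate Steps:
W(B) = -B*(4 + B)/4 (W(B) = -(B + B)*(B + 4)/8 = -2*B*(4 + B)/8 = -B*(4 + B)/4)
O(k) = -6 + k/3
t(Q) = -9 + 2*Q*(-5/4 + Q) (t(Q) = -9 + (Q + Q)*(Q - ¼*1*(4 + 1)) = -9 + (2*Q)*(Q - ¼*1*5) = -9 + (2*Q)*(Q - 5/4) = -9 + (2*Q)*(-5/4 + Q) = -9 + 2*Q*(-5/4 + Q))
(t(-34) + E(O(3), 17))*(-1542) = ((-9 + 2*(-34)² - 5/2*(-34)) + (-6 + (⅓)*3))*(-1542) = ((-9 + 2*1156 + 85) + (-6 + 1))*(-1542) = ((-9 + 2312 + 85) - 5)*(-1542) = (2388 - 5)*(-1542) = 2383*(-1542) = -3674586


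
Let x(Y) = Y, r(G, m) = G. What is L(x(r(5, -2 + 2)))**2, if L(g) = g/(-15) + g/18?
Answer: 1/324 ≈ 0.0030864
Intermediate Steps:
L(g) = -g/90 (L(g) = g*(-1/15) + g*(1/18) = -g/15 + g/18 = -g/90)
L(x(r(5, -2 + 2)))**2 = (-1/90*5)**2 = (-1/18)**2 = 1/324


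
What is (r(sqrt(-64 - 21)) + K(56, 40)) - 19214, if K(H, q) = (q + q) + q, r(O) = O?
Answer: -19094 + I*sqrt(85) ≈ -19094.0 + 9.2195*I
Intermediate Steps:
K(H, q) = 3*q (K(H, q) = 2*q + q = 3*q)
(r(sqrt(-64 - 21)) + K(56, 40)) - 19214 = (sqrt(-64 - 21) + 3*40) - 19214 = (sqrt(-85) + 120) - 19214 = (I*sqrt(85) + 120) - 19214 = (120 + I*sqrt(85)) - 19214 = -19094 + I*sqrt(85)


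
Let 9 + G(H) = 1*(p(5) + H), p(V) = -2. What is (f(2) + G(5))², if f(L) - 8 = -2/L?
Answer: 1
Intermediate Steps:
f(L) = 8 - 2/L
G(H) = -11 + H (G(H) = -9 + 1*(-2 + H) = -9 + (-2 + H) = -11 + H)
(f(2) + G(5))² = ((8 - 2/2) + (-11 + 5))² = ((8 - 2*½) - 6)² = ((8 - 1) - 6)² = (7 - 6)² = 1² = 1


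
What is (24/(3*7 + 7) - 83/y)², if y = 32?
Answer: 151321/50176 ≈ 3.0158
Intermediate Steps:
(24/(3*7 + 7) - 83/y)² = (24/(3*7 + 7) - 83/32)² = (24/(21 + 7) - 83*1/32)² = (24/28 - 83/32)² = (24*(1/28) - 83/32)² = (6/7 - 83/32)² = (-389/224)² = 151321/50176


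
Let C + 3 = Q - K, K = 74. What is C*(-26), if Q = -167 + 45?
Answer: 5174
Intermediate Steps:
Q = -122
C = -199 (C = -3 + (-122 - 1*74) = -3 + (-122 - 74) = -3 - 196 = -199)
C*(-26) = -199*(-26) = 5174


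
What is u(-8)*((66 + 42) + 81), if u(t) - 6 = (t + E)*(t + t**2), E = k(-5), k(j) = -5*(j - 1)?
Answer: 233982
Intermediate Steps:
k(j) = 5 - 5*j (k(j) = -5*(-1 + j) = 5 - 5*j)
E = 30 (E = 5 - 5*(-5) = 5 + 25 = 30)
u(t) = 6 + (30 + t)*(t + t**2) (u(t) = 6 + (t + 30)*(t + t**2) = 6 + (30 + t)*(t + t**2))
u(-8)*((66 + 42) + 81) = (6 + (-8)**3 + 30*(-8) + 31*(-8)**2)*((66 + 42) + 81) = (6 - 512 - 240 + 31*64)*(108 + 81) = (6 - 512 - 240 + 1984)*189 = 1238*189 = 233982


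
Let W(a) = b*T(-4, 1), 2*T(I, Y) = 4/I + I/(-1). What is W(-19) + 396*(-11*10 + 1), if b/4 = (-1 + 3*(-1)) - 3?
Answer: -43206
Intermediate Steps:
T(I, Y) = 2/I - I/2 (T(I, Y) = (4/I + I/(-1))/2 = (4/I + I*(-1))/2 = (4/I - I)/2 = (-I + 4/I)/2 = 2/I - I/2)
b = -28 (b = 4*((-1 + 3*(-1)) - 3) = 4*((-1 - 3) - 3) = 4*(-4 - 3) = 4*(-7) = -28)
W(a) = -42 (W(a) = -28*(2/(-4) - ½*(-4)) = -28*(2*(-¼) + 2) = -28*(-½ + 2) = -28*3/2 = -42)
W(-19) + 396*(-11*10 + 1) = -42 + 396*(-11*10 + 1) = -42 + 396*(-110 + 1) = -42 + 396*(-109) = -42 - 43164 = -43206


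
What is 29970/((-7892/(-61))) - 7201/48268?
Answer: 22046319817/95232764 ≈ 231.50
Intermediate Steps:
29970/((-7892/(-61))) - 7201/48268 = 29970/((-7892*(-1/61))) - 7201*1/48268 = 29970/(7892/61) - 7201/48268 = 29970*(61/7892) - 7201/48268 = 914085/3946 - 7201/48268 = 22046319817/95232764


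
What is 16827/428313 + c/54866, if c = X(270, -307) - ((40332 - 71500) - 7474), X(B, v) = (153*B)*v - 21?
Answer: -1804824390885/7833273686 ≈ -230.40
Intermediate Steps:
X(B, v) = -21 + 153*B*v (X(B, v) = 153*B*v - 21 = -21 + 153*B*v)
c = -12643549 (c = (-21 + 153*270*(-307)) - ((40332 - 71500) - 7474) = (-21 - 12682170) - (-31168 - 7474) = -12682191 - 1*(-38642) = -12682191 + 38642 = -12643549)
16827/428313 + c/54866 = 16827/428313 - 12643549/54866 = 16827*(1/428313) - 12643549*1/54866 = 5609/142771 - 12643549/54866 = -1804824390885/7833273686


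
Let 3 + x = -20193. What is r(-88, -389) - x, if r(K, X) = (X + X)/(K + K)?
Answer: 1777637/88 ≈ 20200.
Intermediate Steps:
r(K, X) = X/K (r(K, X) = (2*X)/((2*K)) = (2*X)*(1/(2*K)) = X/K)
x = -20196 (x = -3 - 20193 = -20196)
r(-88, -389) - x = -389/(-88) - 1*(-20196) = -389*(-1/88) + 20196 = 389/88 + 20196 = 1777637/88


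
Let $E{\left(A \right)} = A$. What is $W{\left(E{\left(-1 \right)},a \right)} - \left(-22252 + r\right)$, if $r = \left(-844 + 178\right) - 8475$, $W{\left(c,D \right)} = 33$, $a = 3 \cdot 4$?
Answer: $31426$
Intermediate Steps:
$a = 12$
$r = -9141$ ($r = -666 - 8475 = -9141$)
$W{\left(E{\left(-1 \right)},a \right)} - \left(-22252 + r\right) = 33 + \left(22252 - -9141\right) = 33 + \left(22252 + 9141\right) = 33 + 31393 = 31426$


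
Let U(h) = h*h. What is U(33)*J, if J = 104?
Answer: 113256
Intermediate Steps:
U(h) = h²
U(33)*J = 33²*104 = 1089*104 = 113256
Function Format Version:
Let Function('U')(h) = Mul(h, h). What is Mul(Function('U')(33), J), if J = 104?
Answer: 113256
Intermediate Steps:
Function('U')(h) = Pow(h, 2)
Mul(Function('U')(33), J) = Mul(Pow(33, 2), 104) = Mul(1089, 104) = 113256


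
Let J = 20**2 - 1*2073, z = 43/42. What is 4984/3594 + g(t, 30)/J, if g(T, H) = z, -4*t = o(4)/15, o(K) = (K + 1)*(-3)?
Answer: 19447289/14029778 ≈ 1.3861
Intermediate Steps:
z = 43/42 (z = 43*(1/42) = 43/42 ≈ 1.0238)
o(K) = -3 - 3*K (o(K) = (1 + K)*(-3) = -3 - 3*K)
t = 1/4 (t = -(-3 - 3*4)/(4*15) = -(-3 - 12)/(4*15) = -(-15)/(4*15) = -1/4*(-1) = 1/4 ≈ 0.25000)
g(T, H) = 43/42
J = -1673 (J = 400 - 2073 = -1673)
4984/3594 + g(t, 30)/J = 4984/3594 + (43/42)/(-1673) = 4984*(1/3594) + (43/42)*(-1/1673) = 2492/1797 - 43/70266 = 19447289/14029778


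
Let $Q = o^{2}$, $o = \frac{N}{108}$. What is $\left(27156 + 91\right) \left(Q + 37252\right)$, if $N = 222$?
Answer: $\frac{328899000199}{324} \approx 1.0151 \cdot 10^{9}$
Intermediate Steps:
$o = \frac{37}{18}$ ($o = \frac{222}{108} = 222 \cdot \frac{1}{108} = \frac{37}{18} \approx 2.0556$)
$Q = \frac{1369}{324}$ ($Q = \left(\frac{37}{18}\right)^{2} = \frac{1369}{324} \approx 4.2253$)
$\left(27156 + 91\right) \left(Q + 37252\right) = \left(27156 + 91\right) \left(\frac{1369}{324} + 37252\right) = 27247 \cdot \frac{12071017}{324} = \frac{328899000199}{324}$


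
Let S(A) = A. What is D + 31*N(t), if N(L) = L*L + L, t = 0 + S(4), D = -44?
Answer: 576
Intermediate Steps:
t = 4 (t = 0 + 4 = 4)
N(L) = L + L**2 (N(L) = L**2 + L = L + L**2)
D + 31*N(t) = -44 + 31*(4*(1 + 4)) = -44 + 31*(4*5) = -44 + 31*20 = -44 + 620 = 576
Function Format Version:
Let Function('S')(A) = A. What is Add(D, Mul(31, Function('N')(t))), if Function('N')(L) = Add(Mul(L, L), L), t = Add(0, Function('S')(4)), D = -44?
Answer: 576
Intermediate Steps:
t = 4 (t = Add(0, 4) = 4)
Function('N')(L) = Add(L, Pow(L, 2)) (Function('N')(L) = Add(Pow(L, 2), L) = Add(L, Pow(L, 2)))
Add(D, Mul(31, Function('N')(t))) = Add(-44, Mul(31, Mul(4, Add(1, 4)))) = Add(-44, Mul(31, Mul(4, 5))) = Add(-44, Mul(31, 20)) = Add(-44, 620) = 576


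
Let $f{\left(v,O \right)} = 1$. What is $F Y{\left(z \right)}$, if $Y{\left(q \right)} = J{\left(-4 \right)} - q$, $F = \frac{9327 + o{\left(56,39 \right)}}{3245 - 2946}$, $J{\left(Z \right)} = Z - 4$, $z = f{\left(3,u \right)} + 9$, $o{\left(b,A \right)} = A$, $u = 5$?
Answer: $- \frac{168588}{299} \approx -563.84$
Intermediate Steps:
$z = 10$ ($z = 1 + 9 = 10$)
$J{\left(Z \right)} = -4 + Z$ ($J{\left(Z \right)} = Z - 4 = -4 + Z$)
$F = \frac{9366}{299}$ ($F = \frac{9327 + 39}{3245 - 2946} = \frac{9366}{299} \approx 31.324$)
$Y{\left(q \right)} = -8 - q$ ($Y{\left(q \right)} = \left(-4 - 4\right) - q = -8 - q$)
$F Y{\left(z \right)} = \frac{9366 \left(-8 - 10\right)}{299} = \frac{9366}{299} \left(-18\right) = - \frac{168588}{299}$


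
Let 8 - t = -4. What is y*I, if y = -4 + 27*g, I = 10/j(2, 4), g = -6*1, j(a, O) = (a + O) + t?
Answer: -830/9 ≈ -92.222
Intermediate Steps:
t = 12 (t = 8 - 1*(-4) = 8 + 4 = 12)
j(a, O) = 12 + O + a (j(a, O) = (a + O) + 12 = (O + a) + 12 = 12 + O + a)
g = -6
I = 5/9 (I = 10/(12 + 4 + 2) = 10/18 = 10*(1/18) = 5/9 ≈ 0.55556)
y = -166 (y = -4 + 27*(-6) = -4 - 162 = -166)
y*I = -166*5/9 = -830/9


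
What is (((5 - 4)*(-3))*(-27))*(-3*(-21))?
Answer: 5103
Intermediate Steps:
(((5 - 4)*(-3))*(-27))*(-3*(-21)) = ((1*(-3))*(-27))*63 = -3*(-27)*63 = 81*63 = 5103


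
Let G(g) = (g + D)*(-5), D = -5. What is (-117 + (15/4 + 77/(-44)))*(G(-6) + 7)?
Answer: -7130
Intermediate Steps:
G(g) = 25 - 5*g (G(g) = (g - 5)*(-5) = (-5 + g)*(-5) = 25 - 5*g)
(-117 + (15/4 + 77/(-44)))*(G(-6) + 7) = (-117 + (15/4 + 77/(-44)))*((25 - 5*(-6)) + 7) = (-117 + (15*(¼) + 77*(-1/44)))*((25 + 30) + 7) = (-117 + (15/4 - 7/4))*(55 + 7) = (-117 + 2)*62 = -115*62 = -7130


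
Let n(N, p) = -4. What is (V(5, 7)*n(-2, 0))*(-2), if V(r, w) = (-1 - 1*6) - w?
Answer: -112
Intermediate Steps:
V(r, w) = -7 - w (V(r, w) = (-1 - 6) - w = -7 - w)
(V(5, 7)*n(-2, 0))*(-2) = ((-7 - 1*7)*(-4))*(-2) = ((-7 - 7)*(-4))*(-2) = -14*(-4)*(-2) = 56*(-2) = -112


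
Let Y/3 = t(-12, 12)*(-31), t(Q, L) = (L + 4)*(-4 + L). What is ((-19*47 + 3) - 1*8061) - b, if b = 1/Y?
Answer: -106552703/11904 ≈ -8951.0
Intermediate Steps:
t(Q, L) = (-4 + L)*(4 + L) (t(Q, L) = (4 + L)*(-4 + L) = (-4 + L)*(4 + L))
Y = -11904 (Y = 3*((-16 + 12²)*(-31)) = 3*((-16 + 144)*(-31)) = 3*(128*(-31)) = 3*(-3968) = -11904)
b = -1/11904 (b = 1/(-11904) = -1/11904 ≈ -8.4005e-5)
((-19*47 + 3) - 1*8061) - b = ((-19*47 + 3) - 1*8061) - 1*(-1/11904) = ((-893 + 3) - 8061) + 1/11904 = (-890 - 8061) + 1/11904 = -8951 + 1/11904 = -106552703/11904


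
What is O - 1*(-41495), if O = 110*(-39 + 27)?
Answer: 40175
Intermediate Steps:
O = -1320 (O = 110*(-12) = -1320)
O - 1*(-41495) = -1320 - 1*(-41495) = -1320 + 41495 = 40175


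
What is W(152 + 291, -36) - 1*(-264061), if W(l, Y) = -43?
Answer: 264018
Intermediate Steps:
W(152 + 291, -36) - 1*(-264061) = -43 - 1*(-264061) = -43 + 264061 = 264018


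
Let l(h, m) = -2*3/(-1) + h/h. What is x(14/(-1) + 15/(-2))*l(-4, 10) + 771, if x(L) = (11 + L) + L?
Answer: 547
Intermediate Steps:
x(L) = 11 + 2*L
l(h, m) = 7 (l(h, m) = -6*(-1) + 1 = 6 + 1 = 7)
x(14/(-1) + 15/(-2))*l(-4, 10) + 771 = (11 + 2*(14/(-1) + 15/(-2)))*7 + 771 = (11 + 2*(14*(-1) + 15*(-1/2)))*7 + 771 = (11 + 2*(-14 - 15/2))*7 + 771 = (11 + 2*(-43/2))*7 + 771 = (11 - 43)*7 + 771 = -32*7 + 771 = -224 + 771 = 547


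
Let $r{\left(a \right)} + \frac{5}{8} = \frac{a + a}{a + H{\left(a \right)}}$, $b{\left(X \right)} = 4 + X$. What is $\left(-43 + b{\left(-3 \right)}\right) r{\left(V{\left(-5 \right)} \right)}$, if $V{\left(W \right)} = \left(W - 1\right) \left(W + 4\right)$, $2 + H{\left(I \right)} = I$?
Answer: $- \frac{483}{20} \approx -24.15$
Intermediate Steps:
$H{\left(I \right)} = -2 + I$
$V{\left(W \right)} = \left(-1 + W\right) \left(4 + W\right)$
$r{\left(a \right)} = - \frac{5}{8} + \frac{2 a}{-2 + 2 a}$ ($r{\left(a \right)} = - \frac{5}{8} + \frac{a + a}{a + \left(-2 + a\right)} = - \frac{5}{8} + \frac{2 a}{-2 + 2 a}$)
$\left(-43 + b{\left(-3 \right)}\right) r{\left(V{\left(-5 \right)} \right)} = \left(-43 + \left(4 - 3\right)\right) \frac{5 + 3 \left(-4 + \left(-5\right)^{2} + 3 \left(-5\right)\right)}{8 \left(-1 + \left(-4 + \left(-5\right)^{2} + 3 \left(-5\right)\right)\right)} = \left(-43 + 1\right) \frac{5 + 3 \left(-4 + 25 - 15\right)}{8 \left(-1 - -6\right)} = - 42 \frac{5 + 3 \cdot 6}{8 \left(-1 + 6\right)} = - 42 \frac{5 + 18}{8 \cdot 5} = - 42 \cdot \frac{1}{8} \cdot \frac{1}{5} \cdot 23 = \left(-42\right) \frac{23}{40} = - \frac{483}{20}$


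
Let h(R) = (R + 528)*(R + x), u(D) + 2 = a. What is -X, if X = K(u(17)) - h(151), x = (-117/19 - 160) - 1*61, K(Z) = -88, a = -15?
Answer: -980841/19 ≈ -51623.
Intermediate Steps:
u(D) = -17 (u(D) = -2 - 15 = -17)
x = -4316/19 (x = (-117*1/19 - 160) - 61 = (-117/19 - 160) - 61 = -3157/19 - 61 = -4316/19 ≈ -227.16)
h(R) = (528 + R)*(-4316/19 + R) (h(R) = (R + 528)*(R - 4316/19) = (528 + R)*(-4316/19 + R))
X = 980841/19 (X = -88 - (-2278848/19 + 151² + (5716/19)*151) = -88 - (-2278848/19 + 22801 + 863116/19) = -88 - 1*(-982513/19) = -88 + 982513/19 = 980841/19 ≈ 51623.)
-X = -1*980841/19 = -980841/19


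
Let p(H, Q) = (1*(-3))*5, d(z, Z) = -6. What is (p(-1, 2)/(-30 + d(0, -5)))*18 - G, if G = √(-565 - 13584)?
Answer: 15/2 - I*√14149 ≈ 7.5 - 118.95*I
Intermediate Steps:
p(H, Q) = -15 (p(H, Q) = -3*5 = -15)
G = I*√14149 (G = √(-14149) = I*√14149 ≈ 118.95*I)
(p(-1, 2)/(-30 + d(0, -5)))*18 - G = -15/(-30 - 6)*18 - I*√14149 = -15/(-36)*18 - I*√14149 = -15*(-1/36)*18 - I*√14149 = (5/12)*18 - I*√14149 = 15/2 - I*√14149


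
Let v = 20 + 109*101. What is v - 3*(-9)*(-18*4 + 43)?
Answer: 10246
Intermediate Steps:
v = 11029 (v = 20 + 11009 = 11029)
v - 3*(-9)*(-18*4 + 43) = 11029 - 3*(-9)*(-18*4 + 43) = 11029 - (-27)*(-72 + 43) = 11029 - (-27)*(-29) = 11029 - 1*783 = 11029 - 783 = 10246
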